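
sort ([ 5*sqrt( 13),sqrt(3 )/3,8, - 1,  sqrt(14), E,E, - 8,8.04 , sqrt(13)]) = [ -8,-1,sqrt( 3)/3,E, E,sqrt( 13),sqrt( 14), 8,8.04, 5*sqrt (13) ]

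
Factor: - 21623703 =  - 3^1*23^1* 313387^1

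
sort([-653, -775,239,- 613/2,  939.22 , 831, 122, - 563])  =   [- 775, - 653, - 563, - 613/2,  122,  239,831,939.22]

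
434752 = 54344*8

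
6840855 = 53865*127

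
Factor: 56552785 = 5^1*11310557^1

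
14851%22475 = 14851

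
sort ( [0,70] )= [ 0,70]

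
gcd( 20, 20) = 20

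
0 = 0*35341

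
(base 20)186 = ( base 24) NE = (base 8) 1066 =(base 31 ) i8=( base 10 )566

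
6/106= 3/53 = 0.06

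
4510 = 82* 55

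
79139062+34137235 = 113276297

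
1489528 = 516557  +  972971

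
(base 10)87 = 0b1010111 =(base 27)36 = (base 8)127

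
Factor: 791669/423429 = 3^ ( -1 )*29^( -1)*31^( - 1 )*41^1*157^(-1)*19309^1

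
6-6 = 0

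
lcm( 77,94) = 7238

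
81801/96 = 27267/32 =852.09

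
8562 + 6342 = 14904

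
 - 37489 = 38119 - 75608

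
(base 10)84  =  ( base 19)48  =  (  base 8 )124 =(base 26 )36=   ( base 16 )54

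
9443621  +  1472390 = 10916011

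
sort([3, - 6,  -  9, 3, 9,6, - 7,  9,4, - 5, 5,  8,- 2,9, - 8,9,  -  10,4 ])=[-10, - 9,  -  8, - 7, - 6, - 5, - 2,3,3,4 , 4,5, 6, 8, 9,9,9,  9]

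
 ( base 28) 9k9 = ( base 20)j15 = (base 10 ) 7625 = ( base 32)7E9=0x1DC9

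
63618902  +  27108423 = 90727325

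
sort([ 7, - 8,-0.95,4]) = [ - 8, - 0.95, 4,7 ]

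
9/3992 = 9/3992 = 0.00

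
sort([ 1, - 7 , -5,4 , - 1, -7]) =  [ - 7,- 7, - 5,- 1, 1, 4] 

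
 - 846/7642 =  - 423/3821 = -0.11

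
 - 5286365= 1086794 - 6373159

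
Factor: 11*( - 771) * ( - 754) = 6394674 = 2^1*3^1*11^1*13^1*29^1*257^1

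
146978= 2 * 73489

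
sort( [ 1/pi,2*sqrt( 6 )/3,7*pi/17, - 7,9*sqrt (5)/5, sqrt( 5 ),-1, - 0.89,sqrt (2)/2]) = [ - 7, - 1, - 0.89 , 1/pi, sqrt( 2 )/2 , 7*pi/17,2*sqrt (6)/3, sqrt(5),9*sqrt( 5)/5]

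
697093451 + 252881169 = 949974620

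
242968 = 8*30371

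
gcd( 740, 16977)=1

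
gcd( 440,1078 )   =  22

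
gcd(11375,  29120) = 455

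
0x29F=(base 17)258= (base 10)671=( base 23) 164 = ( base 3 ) 220212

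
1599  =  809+790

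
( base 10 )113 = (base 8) 161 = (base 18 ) 65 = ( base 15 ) 78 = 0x71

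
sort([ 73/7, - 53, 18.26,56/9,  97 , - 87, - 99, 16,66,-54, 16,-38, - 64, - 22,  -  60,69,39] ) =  [ - 99, - 87, - 64, - 60, - 54, - 53 , - 38,-22,56/9,73/7,16, 16,18.26,39,66,69,97]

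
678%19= 13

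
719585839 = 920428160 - 200842321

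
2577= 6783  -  4206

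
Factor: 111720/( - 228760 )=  - 21/43  =  - 3^1*7^1*43^( - 1 )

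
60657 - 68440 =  - 7783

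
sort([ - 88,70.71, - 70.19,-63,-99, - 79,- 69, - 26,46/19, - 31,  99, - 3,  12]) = [ - 99,-88, - 79, - 70.19, - 69, - 63,-31, -26, - 3, 46/19, 12,70.71,99 ]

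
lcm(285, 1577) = 23655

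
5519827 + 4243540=9763367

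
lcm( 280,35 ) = 280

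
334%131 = 72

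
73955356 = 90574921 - 16619565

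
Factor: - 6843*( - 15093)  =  103281399 =3^4*13^1 * 43^1*2281^1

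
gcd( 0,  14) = 14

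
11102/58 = 191 + 12/29 = 191.41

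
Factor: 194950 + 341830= 536780 = 2^2*5^1 * 26839^1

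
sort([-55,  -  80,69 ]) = [-80, - 55,69]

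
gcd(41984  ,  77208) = 8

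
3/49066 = 3/49066 = 0.00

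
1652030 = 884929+767101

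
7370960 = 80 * 92137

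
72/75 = 24/25 = 0.96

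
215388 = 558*386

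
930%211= 86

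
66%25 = 16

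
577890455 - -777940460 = 1355830915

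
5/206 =5/206 = 0.02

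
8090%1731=1166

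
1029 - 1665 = -636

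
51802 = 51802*1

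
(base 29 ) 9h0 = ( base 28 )A7Q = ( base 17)1AF4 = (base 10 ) 8062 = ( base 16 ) 1f7e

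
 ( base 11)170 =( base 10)198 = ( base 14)102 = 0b11000110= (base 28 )72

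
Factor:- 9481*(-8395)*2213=5^1*19^1*23^1*73^1*499^1*2213^1 = 176139297935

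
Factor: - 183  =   - 3^1*61^1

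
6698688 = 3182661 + 3516027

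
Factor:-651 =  - 3^1 *7^1*31^1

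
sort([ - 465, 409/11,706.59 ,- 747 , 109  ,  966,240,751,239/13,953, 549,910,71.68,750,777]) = [-747, - 465,  239/13,409/11,71.68,109, 240, 549,706.59,  750, 751,777,910, 953, 966 ]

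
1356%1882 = 1356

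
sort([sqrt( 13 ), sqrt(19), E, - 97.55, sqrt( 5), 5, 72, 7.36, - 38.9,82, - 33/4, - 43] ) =[ - 97.55, - 43, - 38.9, - 33/4,  sqrt(5 ), E,sqrt(13), sqrt( 19), 5,7.36,72, 82] 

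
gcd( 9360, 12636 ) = 468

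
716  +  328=1044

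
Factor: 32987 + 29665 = 62652 = 2^2 * 3^1*23^1 *227^1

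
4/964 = 1/241 = 0.00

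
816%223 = 147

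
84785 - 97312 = -12527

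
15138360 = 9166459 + 5971901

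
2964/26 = 114 =114.00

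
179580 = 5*35916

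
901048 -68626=832422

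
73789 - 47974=25815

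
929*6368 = 5915872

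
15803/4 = 15803/4 = 3950.75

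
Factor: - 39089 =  - 39089^1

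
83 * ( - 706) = -58598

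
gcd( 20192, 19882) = 2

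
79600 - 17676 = 61924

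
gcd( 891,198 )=99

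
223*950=211850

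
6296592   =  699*9008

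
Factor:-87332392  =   - 2^3*7^1*47^1*33181^1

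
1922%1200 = 722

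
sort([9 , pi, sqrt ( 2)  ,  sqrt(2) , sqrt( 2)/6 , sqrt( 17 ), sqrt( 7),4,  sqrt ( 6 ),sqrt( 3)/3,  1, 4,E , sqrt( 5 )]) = [ sqrt(2 )/6,sqrt( 3 )/3,  1, sqrt( 2), sqrt( 2 ), sqrt ( 5 ) , sqrt( 6 ),sqrt( 7),E, pi, 4, 4, sqrt( 17)  ,  9 ]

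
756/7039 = 756/7039 = 0.11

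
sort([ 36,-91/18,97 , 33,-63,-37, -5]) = [-63, - 37, - 91/18, - 5,33 , 36, 97] 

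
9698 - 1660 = 8038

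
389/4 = 389/4 = 97.25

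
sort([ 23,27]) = [ 23,27]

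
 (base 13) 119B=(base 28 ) 352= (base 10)2494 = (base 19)6h5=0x9be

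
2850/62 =45 + 30/31 =45.97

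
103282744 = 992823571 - 889540827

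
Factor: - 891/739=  - 3^4 * 11^1 * 739^(-1)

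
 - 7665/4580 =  - 1533/916 =- 1.67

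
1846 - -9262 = 11108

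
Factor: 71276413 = 13^1*43^1*127507^1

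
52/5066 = 26/2533 = 0.01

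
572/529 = 1 + 43/529 = 1.08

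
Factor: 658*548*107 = 38582488= 2^3*7^1*47^1*107^1*137^1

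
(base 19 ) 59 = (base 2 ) 1101000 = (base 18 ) 5E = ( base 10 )104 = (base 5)404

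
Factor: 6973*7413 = 3^1*7^1*19^1*353^1*367^1=51690849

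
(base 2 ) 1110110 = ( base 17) 6G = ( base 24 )4M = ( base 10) 118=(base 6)314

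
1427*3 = 4281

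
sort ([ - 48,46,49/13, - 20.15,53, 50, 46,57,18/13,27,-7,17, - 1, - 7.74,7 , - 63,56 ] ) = [ - 63, - 48, - 20.15, - 7.74, - 7, - 1,18/13,49/13, 7,17,27,46, 46,  50, 53, 56,57 ] 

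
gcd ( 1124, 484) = 4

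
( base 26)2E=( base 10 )66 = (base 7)123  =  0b1000010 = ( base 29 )28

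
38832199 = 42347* 917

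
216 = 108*2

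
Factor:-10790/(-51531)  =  2^1*3^( - 1)*5^1*13^1*83^1*89^(  -  1 )*193^( - 1) 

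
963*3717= 3579471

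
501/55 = 501/55 = 9.11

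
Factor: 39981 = 3^1*13327^1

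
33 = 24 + 9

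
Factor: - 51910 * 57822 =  - 3001540020=-2^2 *3^1*5^1*23^1*29^1 * 179^1 * 419^1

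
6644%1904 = 932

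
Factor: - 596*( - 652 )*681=2^4*3^1*149^1*163^1*227^1  =  264631152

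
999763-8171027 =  - 7171264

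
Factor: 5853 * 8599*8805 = 3^2*5^1*587^1*1951^1*8599^1 = 443155183335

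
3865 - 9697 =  - 5832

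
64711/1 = 64711 = 64711.00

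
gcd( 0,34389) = 34389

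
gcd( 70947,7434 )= 9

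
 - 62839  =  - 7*8977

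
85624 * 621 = 53172504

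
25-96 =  - 71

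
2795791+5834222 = 8630013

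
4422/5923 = 4422/5923 = 0.75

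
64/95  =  64/95 = 0.67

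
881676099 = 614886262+266789837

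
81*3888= 314928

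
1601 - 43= 1558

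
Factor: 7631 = 13^1*587^1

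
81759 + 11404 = 93163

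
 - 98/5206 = -49/2603 = - 0.02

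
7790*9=70110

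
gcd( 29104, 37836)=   4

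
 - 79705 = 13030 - 92735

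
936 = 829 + 107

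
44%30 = 14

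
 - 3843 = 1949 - 5792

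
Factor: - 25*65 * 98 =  - 159250 =- 2^1*5^3*7^2* 13^1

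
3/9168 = 1/3056 = 0.00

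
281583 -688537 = -406954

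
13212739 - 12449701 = 763038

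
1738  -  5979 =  - 4241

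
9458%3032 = 362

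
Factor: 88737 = 3^1 * 11^1 * 2689^1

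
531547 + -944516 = -412969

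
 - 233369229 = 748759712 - 982128941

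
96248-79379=16869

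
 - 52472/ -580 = 13118/145 = 90.47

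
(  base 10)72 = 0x48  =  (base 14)52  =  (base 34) 24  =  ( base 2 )1001000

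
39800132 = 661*60212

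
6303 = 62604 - 56301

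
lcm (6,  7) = 42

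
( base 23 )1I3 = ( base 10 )946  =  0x3b2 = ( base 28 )15m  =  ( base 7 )2521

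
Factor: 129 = 3^1*43^1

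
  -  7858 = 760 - 8618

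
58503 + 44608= 103111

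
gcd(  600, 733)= 1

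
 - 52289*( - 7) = 366023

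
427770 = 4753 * 90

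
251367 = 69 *3643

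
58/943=58/943  =  0.06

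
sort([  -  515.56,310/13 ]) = [ - 515.56,310/13] 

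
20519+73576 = 94095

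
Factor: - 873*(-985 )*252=2^2*3^4*5^1*7^1*97^1 *197^1 =216696060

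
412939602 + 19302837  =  432242439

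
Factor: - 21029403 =-3^1*7009801^1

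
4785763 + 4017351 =8803114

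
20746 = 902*23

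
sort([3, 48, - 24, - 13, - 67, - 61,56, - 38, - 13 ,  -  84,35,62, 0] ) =[ - 84, - 67, - 61, - 38, - 24, - 13,-13,0, 3, 35, 48, 56,62] 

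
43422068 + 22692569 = 66114637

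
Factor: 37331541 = 3^2*13^1*17^1*137^2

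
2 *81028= 162056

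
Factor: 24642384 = 2^4*3^1*13^1*17^1*23^1* 101^1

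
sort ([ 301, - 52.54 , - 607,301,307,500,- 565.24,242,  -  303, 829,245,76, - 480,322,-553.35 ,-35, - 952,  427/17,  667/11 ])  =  [-952,-607, - 565.24,-553.35, - 480,  -  303,-52.54, - 35,427/17, 667/11 , 76,242,245, 301,301 , 307,322,500,829 ]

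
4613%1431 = 320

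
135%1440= 135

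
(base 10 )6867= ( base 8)15323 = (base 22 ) E43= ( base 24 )bm3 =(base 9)10370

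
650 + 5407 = 6057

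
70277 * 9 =632493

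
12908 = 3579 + 9329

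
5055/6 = 842 + 1/2 = 842.50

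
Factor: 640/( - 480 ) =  - 4/3=- 2^2*3^( - 1 ) 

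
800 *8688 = 6950400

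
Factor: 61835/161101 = 5^1*19^ ( - 1) * 61^( - 1)*83^1*139^( - 1)*149^1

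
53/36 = 53/36 = 1.47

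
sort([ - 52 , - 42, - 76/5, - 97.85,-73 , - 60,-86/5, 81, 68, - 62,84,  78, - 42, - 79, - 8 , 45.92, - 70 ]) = [ - 97.85, - 79,- 73, - 70,-62, - 60,-52,  -  42,-42, - 86/5, - 76/5, - 8, 45.92, 68, 78, 81, 84 ] 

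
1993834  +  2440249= 4434083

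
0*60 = 0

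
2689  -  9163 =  - 6474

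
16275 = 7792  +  8483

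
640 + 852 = 1492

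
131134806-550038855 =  - 418904049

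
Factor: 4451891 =4451891^1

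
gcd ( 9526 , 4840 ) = 22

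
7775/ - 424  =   - 7775/424= - 18.34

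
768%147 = 33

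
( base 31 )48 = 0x84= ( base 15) 8c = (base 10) 132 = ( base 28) 4k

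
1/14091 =1/14091 = 0.00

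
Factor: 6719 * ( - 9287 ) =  - 37^1*251^1*6719^1 = - 62399353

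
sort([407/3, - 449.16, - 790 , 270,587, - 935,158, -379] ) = [ - 935 , - 790, - 449.16, -379, 407/3, 158, 270, 587]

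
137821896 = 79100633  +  58721263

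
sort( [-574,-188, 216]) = [  -  574, -188, 216]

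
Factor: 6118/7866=7/9 =3^(  -  2)*7^1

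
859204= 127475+731729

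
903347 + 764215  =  1667562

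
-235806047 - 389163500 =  - 624969547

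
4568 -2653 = 1915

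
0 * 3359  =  0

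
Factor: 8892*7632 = 2^6*3^4 * 13^1*19^1 * 53^1 = 67863744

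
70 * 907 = 63490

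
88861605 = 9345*9509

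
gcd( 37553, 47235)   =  47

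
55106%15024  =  10034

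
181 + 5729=5910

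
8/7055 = 8/7055 = 0.00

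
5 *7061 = 35305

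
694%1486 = 694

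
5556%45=21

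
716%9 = 5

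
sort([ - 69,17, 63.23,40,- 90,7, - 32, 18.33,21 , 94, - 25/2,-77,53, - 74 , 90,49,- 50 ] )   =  [ -90 ,-77,-74, - 69, - 50,-32,-25/2,  7, 17,  18.33,21, 40,  49,53,63.23,90, 94]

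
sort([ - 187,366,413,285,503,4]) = [ - 187,4,285,366,  413, 503] 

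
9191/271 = 9191/271 = 33.92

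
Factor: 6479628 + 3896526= 10376154 = 2^1*3^3*17^1*89^1 * 127^1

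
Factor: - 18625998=- 2^1*3^1*23^1 * 71^1*1901^1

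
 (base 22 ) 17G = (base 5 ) 10104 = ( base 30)lo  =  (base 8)1216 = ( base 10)654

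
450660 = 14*32190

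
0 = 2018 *0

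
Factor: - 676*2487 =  - 2^2*3^1*13^2*829^1 = - 1681212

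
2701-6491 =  - 3790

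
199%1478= 199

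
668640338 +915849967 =1584490305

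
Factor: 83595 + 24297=2^2*3^6*37^1  =  107892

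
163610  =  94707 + 68903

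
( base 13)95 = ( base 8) 172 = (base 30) 42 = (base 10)122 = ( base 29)46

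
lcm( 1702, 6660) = 153180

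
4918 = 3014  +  1904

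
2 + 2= 4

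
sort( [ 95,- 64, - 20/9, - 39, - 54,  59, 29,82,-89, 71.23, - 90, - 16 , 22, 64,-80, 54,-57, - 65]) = [  -  90, - 89, - 80,-65, - 64, - 57, -54 , - 39, - 16, - 20/9, 22,29, 54, 59, 64,71.23,82,95] 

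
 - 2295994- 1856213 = -4152207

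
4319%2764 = 1555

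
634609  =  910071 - 275462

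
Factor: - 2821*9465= - 26700765= -3^1*5^1*7^1 * 13^1*31^1*631^1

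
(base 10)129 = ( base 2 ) 10000001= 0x81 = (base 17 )7a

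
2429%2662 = 2429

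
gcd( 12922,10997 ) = 7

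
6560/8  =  820= 820.00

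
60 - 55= 5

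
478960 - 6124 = 472836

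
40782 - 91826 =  - 51044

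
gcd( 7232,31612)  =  4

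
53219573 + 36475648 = 89695221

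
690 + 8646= 9336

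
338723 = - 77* (-4399)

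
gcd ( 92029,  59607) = 1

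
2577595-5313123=-2735528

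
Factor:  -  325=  - 5^2*13^1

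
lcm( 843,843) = 843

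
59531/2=59531/2  =  29765.50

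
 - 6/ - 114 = 1/19 = 0.05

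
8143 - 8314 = -171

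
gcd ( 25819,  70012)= 1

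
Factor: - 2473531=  - 151^1*16381^1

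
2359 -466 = 1893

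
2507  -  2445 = 62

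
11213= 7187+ 4026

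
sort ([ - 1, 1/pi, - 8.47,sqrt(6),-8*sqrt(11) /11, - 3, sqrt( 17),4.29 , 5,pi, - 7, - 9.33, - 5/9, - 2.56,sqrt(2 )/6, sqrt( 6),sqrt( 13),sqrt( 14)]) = [ - 9.33, - 8.47, - 7, - 3, -2.56, - 8*sqrt( 11) /11, - 1, - 5/9,sqrt( 2 ) /6,1/pi,sqrt(6),sqrt( 6), pi,sqrt(13),sqrt(14),sqrt(17), 4.29,  5] 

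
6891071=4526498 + 2364573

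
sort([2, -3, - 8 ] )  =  [ - 8, - 3, 2] 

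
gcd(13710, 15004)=2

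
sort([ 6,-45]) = [ - 45 , 6] 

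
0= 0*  1139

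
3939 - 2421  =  1518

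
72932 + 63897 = 136829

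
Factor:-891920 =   -  2^4*5^1*11149^1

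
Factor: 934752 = 2^5*3^1*7^1*13^1* 107^1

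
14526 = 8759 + 5767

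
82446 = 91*906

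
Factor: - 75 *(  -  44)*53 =2^2 *3^1 * 5^2*11^1*53^1 = 174900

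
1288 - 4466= - 3178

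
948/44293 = 948/44293 = 0.02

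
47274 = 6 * 7879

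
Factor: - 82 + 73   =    -  3^2 =- 9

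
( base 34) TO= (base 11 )839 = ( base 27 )1AB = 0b1111110010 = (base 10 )1010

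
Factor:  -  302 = -2^1*151^1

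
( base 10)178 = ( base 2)10110010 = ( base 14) CA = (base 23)7H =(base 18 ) 9G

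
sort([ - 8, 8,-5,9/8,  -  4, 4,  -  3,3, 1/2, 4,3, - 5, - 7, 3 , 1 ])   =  [ - 8, - 7, - 5, - 5, - 4, -3, 1/2, 1,9/8,3,3, 3,4, 4, 8]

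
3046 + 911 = 3957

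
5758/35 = 5758/35 = 164.51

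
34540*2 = 69080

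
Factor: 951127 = 347^1*2741^1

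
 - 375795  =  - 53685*7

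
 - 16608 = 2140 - 18748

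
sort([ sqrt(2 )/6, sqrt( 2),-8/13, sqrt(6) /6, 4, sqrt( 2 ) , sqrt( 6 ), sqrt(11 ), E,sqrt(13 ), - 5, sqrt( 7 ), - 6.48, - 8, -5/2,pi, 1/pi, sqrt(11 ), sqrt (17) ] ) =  [ - 8, - 6.48, - 5,  -  5/2,-8/13, sqrt( 2)/6, 1/pi,sqrt ( 6)/6, sqrt (2 ), sqrt(2),sqrt(6), sqrt (7 ), E,pi,sqrt( 11 ), sqrt ( 11 ), sqrt(13), 4,sqrt ( 17 )]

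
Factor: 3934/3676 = 1967/1838 = 2^( - 1) * 7^1*281^1*919^( - 1)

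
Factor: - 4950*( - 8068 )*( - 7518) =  - 2^4*3^3*5^2*7^1*11^1* 179^1*2017^1 = - 300243358800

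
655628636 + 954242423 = 1609871059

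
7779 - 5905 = 1874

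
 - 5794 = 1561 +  - 7355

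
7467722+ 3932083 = 11399805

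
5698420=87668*65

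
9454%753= 418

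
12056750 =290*41575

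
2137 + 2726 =4863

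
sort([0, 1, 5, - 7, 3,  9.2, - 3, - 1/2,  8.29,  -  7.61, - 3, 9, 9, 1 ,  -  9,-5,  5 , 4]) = [  -  9,-7.61,  -  7,-5,  -  3, - 3, - 1/2,  0,  1, 1 , 3, 4, 5, 5, 8.29, 9, 9,9.2] 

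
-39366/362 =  - 19683/181=   - 108.75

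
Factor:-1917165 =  - 3^1*5^1*23^1*5557^1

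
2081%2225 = 2081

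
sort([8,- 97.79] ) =[ - 97.79, 8]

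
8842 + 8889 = 17731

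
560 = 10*56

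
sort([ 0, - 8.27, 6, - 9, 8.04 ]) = [ -9, - 8.27, 0,6, 8.04 ]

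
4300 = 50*86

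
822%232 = 126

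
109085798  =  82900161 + 26185637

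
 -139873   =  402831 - 542704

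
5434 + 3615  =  9049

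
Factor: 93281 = 93281^1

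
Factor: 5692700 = 2^2* 5^2*13^1 * 29^1 * 151^1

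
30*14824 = 444720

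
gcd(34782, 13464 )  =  1122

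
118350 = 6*19725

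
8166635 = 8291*985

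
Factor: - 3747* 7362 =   -  2^1*3^3*409^1*1249^1   =  - 27585414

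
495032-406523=88509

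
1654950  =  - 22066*(  -  75 )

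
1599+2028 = 3627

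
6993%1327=358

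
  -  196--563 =367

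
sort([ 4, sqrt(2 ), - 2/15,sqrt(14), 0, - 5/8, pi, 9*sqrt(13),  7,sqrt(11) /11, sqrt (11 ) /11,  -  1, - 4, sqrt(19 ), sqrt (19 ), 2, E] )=[ - 4, - 1, - 5/8, - 2/15,0,sqrt(11)/11, sqrt(11 )/11,sqrt ( 2),2, E, pi, sqrt(14), 4, sqrt ( 19 ), sqrt (19),7, 9*sqrt( 13) ]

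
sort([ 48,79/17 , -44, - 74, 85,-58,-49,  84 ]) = [-74,-58, - 49,  -  44, 79/17,48 , 84,  85] 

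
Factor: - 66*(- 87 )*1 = 5742 = 2^1 * 3^2 *11^1*29^1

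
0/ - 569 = 0/1 = - 0.00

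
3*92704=278112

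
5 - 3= 2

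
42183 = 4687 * 9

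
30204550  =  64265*470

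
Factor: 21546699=3^1*23^2* 13577^1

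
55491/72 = 18497/24 = 770.71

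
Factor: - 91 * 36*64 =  -209664 = - 2^8*3^2 * 7^1*13^1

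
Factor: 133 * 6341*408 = 2^3*3^1*7^1*17^2*19^1*373^1 = 344088024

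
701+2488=3189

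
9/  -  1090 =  - 1 + 1081/1090 = - 0.01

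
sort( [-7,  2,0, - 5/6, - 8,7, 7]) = [ - 8, - 7, - 5/6, 0,  2,7,7] 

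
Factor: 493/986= 2^( - 1) = 1/2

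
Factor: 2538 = 2^1*3^3* 47^1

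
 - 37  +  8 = -29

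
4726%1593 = 1540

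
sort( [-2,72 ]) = [ - 2,72 ]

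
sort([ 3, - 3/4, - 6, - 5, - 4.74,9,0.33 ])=[ - 6, -5, - 4.74, - 3/4,0.33,  3,9]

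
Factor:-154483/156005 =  - 5^( - 1 ) * 7^1 * 29^1 *41^ ( - 1) = - 203/205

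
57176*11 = 628936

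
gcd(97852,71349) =17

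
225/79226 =225/79226= 0.00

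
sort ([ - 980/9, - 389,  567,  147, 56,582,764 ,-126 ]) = [ - 389, - 126, - 980/9,56,147, 567, 582, 764 ] 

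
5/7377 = 5/7377 = 0.00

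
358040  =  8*44755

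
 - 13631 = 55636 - 69267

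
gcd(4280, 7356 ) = 4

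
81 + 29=110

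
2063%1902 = 161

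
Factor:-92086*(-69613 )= 6410382718=2^1* 41^1*67^1 * 1039^1 * 1123^1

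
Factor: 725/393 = 3^( - 1 )*5^2*29^1*131^( - 1 )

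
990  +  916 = 1906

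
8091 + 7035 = 15126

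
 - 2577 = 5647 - 8224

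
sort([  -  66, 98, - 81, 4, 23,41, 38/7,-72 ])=[ - 81, - 72, - 66,  4,38/7, 23,  41,  98]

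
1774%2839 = 1774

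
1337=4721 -3384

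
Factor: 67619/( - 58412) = -2^( - 2 )*17^( - 1 ) * 859^( - 1)*67619^1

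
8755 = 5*1751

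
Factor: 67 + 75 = 2^1*71^1 = 142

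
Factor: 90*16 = 1440 = 2^5*3^2*5^1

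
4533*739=3349887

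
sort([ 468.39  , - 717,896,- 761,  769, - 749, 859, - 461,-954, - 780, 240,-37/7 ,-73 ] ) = [ - 954,-780,- 761, - 749,-717,  -  461,  -  73, - 37/7,240,468.39, 769,859,896] 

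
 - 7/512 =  - 7/512=- 0.01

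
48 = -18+66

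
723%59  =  15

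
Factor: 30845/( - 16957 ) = -5^1*199^1*547^( - 1) = - 995/547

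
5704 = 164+5540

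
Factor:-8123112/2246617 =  - 2^3*3^3* 19^(  -  1)*23^( - 1)*53^ ( - 1 )*97^( - 1)*37607^1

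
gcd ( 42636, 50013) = 3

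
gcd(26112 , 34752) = 192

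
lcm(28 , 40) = 280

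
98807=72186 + 26621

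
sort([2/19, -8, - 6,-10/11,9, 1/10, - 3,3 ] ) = [ - 8,-6,  -  3, - 10/11, 1/10,2/19, 3,9 ]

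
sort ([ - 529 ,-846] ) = [ - 846, - 529 ]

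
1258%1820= 1258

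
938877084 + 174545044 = 1113422128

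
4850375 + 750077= 5600452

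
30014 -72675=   -  42661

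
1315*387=508905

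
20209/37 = 546 + 7/37= 546.19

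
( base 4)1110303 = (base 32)59j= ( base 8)12463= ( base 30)60R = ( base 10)5427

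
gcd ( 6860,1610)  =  70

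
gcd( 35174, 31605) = 43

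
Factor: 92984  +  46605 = 139589^1 = 139589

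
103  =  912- 809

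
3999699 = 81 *49379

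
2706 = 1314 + 1392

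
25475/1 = 25475 = 25475.00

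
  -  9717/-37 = 262+23/37 = 262.62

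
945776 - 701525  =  244251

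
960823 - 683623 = 277200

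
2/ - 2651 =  - 2/2651 = - 0.00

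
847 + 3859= 4706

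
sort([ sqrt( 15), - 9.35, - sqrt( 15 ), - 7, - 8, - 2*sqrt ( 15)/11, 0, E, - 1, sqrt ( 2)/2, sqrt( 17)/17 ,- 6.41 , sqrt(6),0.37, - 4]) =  [ - 9.35, - 8,-7, - 6.41, - 4, -sqrt(15),  -  1, - 2*sqrt(15)/11,0, sqrt (17)/17, 0.37, sqrt(2)/2,  sqrt(6 ), E, sqrt( 15)]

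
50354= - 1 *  (  -  50354) 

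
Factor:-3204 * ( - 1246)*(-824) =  - 2^6*3^2*7^1*89^2*103^1 = - 3289559616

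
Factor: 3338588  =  2^2*11^1*23^1*3299^1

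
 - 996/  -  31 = 32  +  4/31 = 32.13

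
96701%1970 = 171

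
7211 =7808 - 597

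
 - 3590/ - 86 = 1795/43 = 41.74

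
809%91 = 81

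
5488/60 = 91 + 7/15 = 91.47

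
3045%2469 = 576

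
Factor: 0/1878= 0^1= 0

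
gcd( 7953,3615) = 723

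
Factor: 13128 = 2^3*3^1*547^1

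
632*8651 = 5467432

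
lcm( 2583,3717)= 152397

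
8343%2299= 1446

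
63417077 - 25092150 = 38324927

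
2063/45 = 2063/45 = 45.84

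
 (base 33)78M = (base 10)7909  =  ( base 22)G7B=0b1111011100101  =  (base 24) dhd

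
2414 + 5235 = 7649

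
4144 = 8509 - 4365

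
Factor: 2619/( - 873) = -3 = - 3^1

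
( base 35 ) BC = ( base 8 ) 615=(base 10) 397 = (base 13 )247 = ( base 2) 110001101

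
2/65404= 1/32702 = 0.00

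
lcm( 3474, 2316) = 6948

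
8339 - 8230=109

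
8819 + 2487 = 11306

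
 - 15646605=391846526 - 407493131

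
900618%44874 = 3138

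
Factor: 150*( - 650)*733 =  - 71467500 = - 2^2* 3^1*5^4* 13^1* 733^1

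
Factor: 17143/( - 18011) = -79/83 = -79^1*83^( - 1)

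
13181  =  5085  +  8096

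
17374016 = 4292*4048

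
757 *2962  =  2242234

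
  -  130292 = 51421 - 181713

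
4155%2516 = 1639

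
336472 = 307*1096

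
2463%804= 51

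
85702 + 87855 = 173557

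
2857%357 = 1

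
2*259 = 518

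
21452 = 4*5363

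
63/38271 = 21/12757=0.00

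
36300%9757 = 7029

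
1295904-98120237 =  - 96824333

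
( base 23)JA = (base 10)447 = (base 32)dv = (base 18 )16f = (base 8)677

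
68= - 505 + 573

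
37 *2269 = 83953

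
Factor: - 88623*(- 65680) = 2^4* 3^2*5^1*43^1*229^1*821^1 = 5820758640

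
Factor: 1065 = 3^1 * 5^1*71^1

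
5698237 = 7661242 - 1963005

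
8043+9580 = 17623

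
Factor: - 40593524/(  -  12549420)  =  10148381/3137355 = 3^( - 2) * 5^( - 1 ) * 13^( - 1) * 31^( - 1)*47^1*173^( - 1 )*263^1*821^1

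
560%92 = 8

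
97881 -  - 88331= 186212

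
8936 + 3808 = 12744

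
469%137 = 58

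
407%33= 11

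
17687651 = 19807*893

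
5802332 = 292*19871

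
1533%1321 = 212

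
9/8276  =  9/8276 = 0.00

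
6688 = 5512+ 1176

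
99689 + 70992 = 170681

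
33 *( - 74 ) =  - 2442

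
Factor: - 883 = - 883^1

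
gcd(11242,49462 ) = 14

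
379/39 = 9 + 28/39 = 9.72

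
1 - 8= - 7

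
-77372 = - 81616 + 4244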